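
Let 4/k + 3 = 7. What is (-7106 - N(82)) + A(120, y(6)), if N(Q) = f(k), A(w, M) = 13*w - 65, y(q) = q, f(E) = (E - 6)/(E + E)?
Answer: -11217/2 ≈ -5608.5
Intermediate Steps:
k = 1 (k = 4/(-3 + 7) = 4/4 = 4*(¼) = 1)
f(E) = (-6 + E)/(2*E) (f(E) = (-6 + E)/((2*E)) = (-6 + E)*(1/(2*E)) = (-6 + E)/(2*E))
A(w, M) = -65 + 13*w
N(Q) = -5/2 (N(Q) = (½)*(-6 + 1)/1 = (½)*1*(-5) = -5/2)
(-7106 - N(82)) + A(120, y(6)) = (-7106 - 1*(-5/2)) + (-65 + 13*120) = (-7106 + 5/2) + (-65 + 1560) = -14207/2 + 1495 = -11217/2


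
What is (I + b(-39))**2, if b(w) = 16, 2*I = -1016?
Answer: 242064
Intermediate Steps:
I = -508 (I = (1/2)*(-1016) = -508)
(I + b(-39))**2 = (-508 + 16)**2 = (-492)**2 = 242064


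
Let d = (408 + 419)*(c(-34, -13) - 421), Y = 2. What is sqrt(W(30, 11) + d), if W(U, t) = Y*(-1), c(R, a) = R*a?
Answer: sqrt(17365) ≈ 131.78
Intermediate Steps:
W(U, t) = -2 (W(U, t) = 2*(-1) = -2)
d = 17367 (d = (408 + 419)*(-34*(-13) - 421) = 827*(442 - 421) = 827*21 = 17367)
sqrt(W(30, 11) + d) = sqrt(-2 + 17367) = sqrt(17365)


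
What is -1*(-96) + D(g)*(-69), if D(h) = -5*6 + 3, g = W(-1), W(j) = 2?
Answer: 1959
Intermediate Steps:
g = 2
D(h) = -27 (D(h) = -30 + 3 = -27)
-1*(-96) + D(g)*(-69) = -1*(-96) - 27*(-69) = 96 + 1863 = 1959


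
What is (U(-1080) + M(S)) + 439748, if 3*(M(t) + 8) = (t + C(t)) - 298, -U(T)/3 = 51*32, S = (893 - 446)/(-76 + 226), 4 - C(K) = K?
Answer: 434746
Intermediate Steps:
C(K) = 4 - K
S = 149/50 (S = 447/150 = 447*(1/150) = 149/50 ≈ 2.9800)
U(T) = -4896 (U(T) = -153*32 = -3*1632 = -4896)
M(t) = -106 (M(t) = -8 + ((t + (4 - t)) - 298)/3 = -8 + (4 - 298)/3 = -8 + (⅓)*(-294) = -8 - 98 = -106)
(U(-1080) + M(S)) + 439748 = (-4896 - 106) + 439748 = -5002 + 439748 = 434746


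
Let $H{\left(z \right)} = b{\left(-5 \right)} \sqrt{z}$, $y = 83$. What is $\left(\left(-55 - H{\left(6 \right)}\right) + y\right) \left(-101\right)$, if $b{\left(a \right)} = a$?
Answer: $-2828 - 505 \sqrt{6} \approx -4065.0$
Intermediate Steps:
$H{\left(z \right)} = - 5 \sqrt{z}$
$\left(\left(-55 - H{\left(6 \right)}\right) + y\right) \left(-101\right) = \left(\left(-55 - - 5 \sqrt{6}\right) + 83\right) \left(-101\right) = \left(\left(-55 + 5 \sqrt{6}\right) + 83\right) \left(-101\right) = \left(28 + 5 \sqrt{6}\right) \left(-101\right) = -2828 - 505 \sqrt{6}$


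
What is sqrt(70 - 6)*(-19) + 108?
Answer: -44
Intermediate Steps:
sqrt(70 - 6)*(-19) + 108 = sqrt(64)*(-19) + 108 = 8*(-19) + 108 = -152 + 108 = -44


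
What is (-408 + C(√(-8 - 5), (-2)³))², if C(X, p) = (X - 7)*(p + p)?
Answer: 84288 + 9472*I*√13 ≈ 84288.0 + 34152.0*I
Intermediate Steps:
C(X, p) = 2*p*(-7 + X) (C(X, p) = (-7 + X)*(2*p) = 2*p*(-7 + X))
(-408 + C(√(-8 - 5), (-2)³))² = (-408 + 2*(-2)³*(-7 + √(-8 - 5)))² = (-408 + 2*(-8)*(-7 + √(-13)))² = (-408 + 2*(-8)*(-7 + I*√13))² = (-408 + (112 - 16*I*√13))² = (-296 - 16*I*√13)²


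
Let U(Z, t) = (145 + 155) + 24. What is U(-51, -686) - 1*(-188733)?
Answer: 189057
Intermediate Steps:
U(Z, t) = 324 (U(Z, t) = 300 + 24 = 324)
U(-51, -686) - 1*(-188733) = 324 - 1*(-188733) = 324 + 188733 = 189057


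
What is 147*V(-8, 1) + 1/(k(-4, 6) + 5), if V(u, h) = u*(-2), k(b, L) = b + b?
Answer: 7055/3 ≈ 2351.7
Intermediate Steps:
k(b, L) = 2*b
V(u, h) = -2*u
147*V(-8, 1) + 1/(k(-4, 6) + 5) = 147*(-2*(-8)) + 1/(2*(-4) + 5) = 147*16 + 1/(-8 + 5) = 2352 + 1/(-3) = 2352 - 1/3 = 7055/3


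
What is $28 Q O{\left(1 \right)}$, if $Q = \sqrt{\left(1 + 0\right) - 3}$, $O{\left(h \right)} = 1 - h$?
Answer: $0$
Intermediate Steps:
$Q = i \sqrt{2}$ ($Q = \sqrt{1 - 3} = \sqrt{-2} = i \sqrt{2} \approx 1.4142 i$)
$28 Q O{\left(1 \right)} = 28 i \sqrt{2} \left(1 - 1\right) = 28 i \sqrt{2} \cdot 0 = 0$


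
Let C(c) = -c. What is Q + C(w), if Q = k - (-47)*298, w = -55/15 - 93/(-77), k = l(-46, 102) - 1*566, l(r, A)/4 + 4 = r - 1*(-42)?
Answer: 3097816/231 ≈ 13410.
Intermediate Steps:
l(r, A) = 152 + 4*r (l(r, A) = -16 + 4*(r - 1*(-42)) = -16 + 4*(r + 42) = -16 + 4*(42 + r) = -16 + (168 + 4*r) = 152 + 4*r)
k = -598 (k = (152 + 4*(-46)) - 1*566 = (152 - 184) - 566 = -32 - 566 = -598)
w = -568/231 (w = -55*1/15 - 93*(-1/77) = -11/3 + 93/77 = -568/231 ≈ -2.4589)
Q = 13408 (Q = -598 - (-47)*298 = -598 - 1*(-14006) = -598 + 14006 = 13408)
Q + C(w) = 13408 - 1*(-568/231) = 13408 + 568/231 = 3097816/231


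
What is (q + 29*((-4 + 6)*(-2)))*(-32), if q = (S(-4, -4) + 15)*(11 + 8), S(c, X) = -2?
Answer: -4192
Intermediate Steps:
q = 247 (q = (-2 + 15)*(11 + 8) = 13*19 = 247)
(q + 29*((-4 + 6)*(-2)))*(-32) = (247 + 29*((-4 + 6)*(-2)))*(-32) = (247 + 29*(2*(-2)))*(-32) = (247 + 29*(-4))*(-32) = (247 - 116)*(-32) = 131*(-32) = -4192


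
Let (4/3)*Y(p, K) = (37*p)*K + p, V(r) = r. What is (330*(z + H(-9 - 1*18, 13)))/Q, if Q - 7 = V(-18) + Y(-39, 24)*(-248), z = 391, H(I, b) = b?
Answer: 26664/1289759 ≈ 0.020674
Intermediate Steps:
Y(p, K) = 3*p/4 + 111*K*p/4 (Y(p, K) = 3*((37*p)*K + p)/4 = 3*(37*K*p + p)/4 = 3*(p + 37*K*p)/4 = 3*p/4 + 111*K*p/4)
Q = 6448795 (Q = 7 + (-18 + ((¾)*(-39)*(1 + 37*24))*(-248)) = 7 + (-18 + ((¾)*(-39)*(1 + 888))*(-248)) = 7 + (-18 + ((¾)*(-39)*889)*(-248)) = 7 + (-18 - 104013/4*(-248)) = 7 + (-18 + 6448806) = 7 + 6448788 = 6448795)
(330*(z + H(-9 - 1*18, 13)))/Q = (330*(391 + 13))/6448795 = (330*404)*(1/6448795) = 133320*(1/6448795) = 26664/1289759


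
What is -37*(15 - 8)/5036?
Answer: -259/5036 ≈ -0.051430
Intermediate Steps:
-37*(15 - 8)/5036 = -37*7*(1/5036) = -259*1/5036 = -259/5036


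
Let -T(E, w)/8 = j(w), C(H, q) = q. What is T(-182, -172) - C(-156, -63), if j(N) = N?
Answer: 1439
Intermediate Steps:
T(E, w) = -8*w
T(-182, -172) - C(-156, -63) = -8*(-172) - 1*(-63) = 1376 + 63 = 1439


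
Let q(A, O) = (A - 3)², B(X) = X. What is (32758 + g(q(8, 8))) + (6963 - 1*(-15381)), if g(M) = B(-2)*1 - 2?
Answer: 55098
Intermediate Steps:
q(A, O) = (-3 + A)²
g(M) = -4 (g(M) = -2*1 - 2 = -2 - 2 = -4)
(32758 + g(q(8, 8))) + (6963 - 1*(-15381)) = (32758 - 4) + (6963 - 1*(-15381)) = 32754 + (6963 + 15381) = 32754 + 22344 = 55098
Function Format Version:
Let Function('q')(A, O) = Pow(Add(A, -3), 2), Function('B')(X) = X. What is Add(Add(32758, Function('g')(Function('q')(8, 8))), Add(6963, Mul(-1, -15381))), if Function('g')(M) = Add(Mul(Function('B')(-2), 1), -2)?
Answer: 55098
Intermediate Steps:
Function('q')(A, O) = Pow(Add(-3, A), 2)
Function('g')(M) = -4 (Function('g')(M) = Add(Mul(-2, 1), -2) = Add(-2, -2) = -4)
Add(Add(32758, Function('g')(Function('q')(8, 8))), Add(6963, Mul(-1, -15381))) = Add(Add(32758, -4), Add(6963, Mul(-1, -15381))) = Add(32754, Add(6963, 15381)) = Add(32754, 22344) = 55098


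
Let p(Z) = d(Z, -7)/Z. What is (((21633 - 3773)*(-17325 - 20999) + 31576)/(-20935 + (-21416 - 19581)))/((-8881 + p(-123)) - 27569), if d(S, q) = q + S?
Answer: -3507729703/11568949210 ≈ -0.30320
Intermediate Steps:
d(S, q) = S + q
p(Z) = (-7 + Z)/Z (p(Z) = (Z - 7)/Z = (-7 + Z)/Z)
(((21633 - 3773)*(-17325 - 20999) + 31576)/(-20935 + (-21416 - 19581)))/((-8881 + p(-123)) - 27569) = (((21633 - 3773)*(-17325 - 20999) + 31576)/(-20935 + (-21416 - 19581)))/((-8881 + (-7 - 123)/(-123)) - 27569) = ((17860*(-38324) + 31576)/(-20935 - 40997))/((-8881 - 1/123*(-130)) - 27569) = ((-684466640 + 31576)/(-61932))/((-8881 + 130/123) - 27569) = (-684435064*(-1/61932))/(-1092233/123 - 27569) = 171108766/(15483*(-4483220/123)) = (171108766/15483)*(-123/4483220) = -3507729703/11568949210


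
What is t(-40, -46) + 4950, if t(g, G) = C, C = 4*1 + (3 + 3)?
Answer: 4960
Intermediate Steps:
C = 10 (C = 4 + 6 = 10)
t(g, G) = 10
t(-40, -46) + 4950 = 10 + 4950 = 4960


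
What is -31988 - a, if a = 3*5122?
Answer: -47354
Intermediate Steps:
a = 15366
-31988 - a = -31988 - 1*15366 = -31988 - 15366 = -47354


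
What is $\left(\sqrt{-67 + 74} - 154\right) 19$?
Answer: $-2926 + 19 \sqrt{7} \approx -2875.7$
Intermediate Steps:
$\left(\sqrt{-67 + 74} - 154\right) 19 = \left(\sqrt{7} - 154\right) 19 = \left(-154 + \sqrt{7}\right) 19 = -2926 + 19 \sqrt{7}$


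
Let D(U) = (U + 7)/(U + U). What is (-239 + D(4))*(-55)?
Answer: 104555/8 ≈ 13069.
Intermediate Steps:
D(U) = (7 + U)/(2*U) (D(U) = (7 + U)/((2*U)) = (7 + U)*(1/(2*U)) = (7 + U)/(2*U))
(-239 + D(4))*(-55) = (-239 + (½)*(7 + 4)/4)*(-55) = (-239 + (½)*(¼)*11)*(-55) = (-239 + 11/8)*(-55) = -1901/8*(-55) = 104555/8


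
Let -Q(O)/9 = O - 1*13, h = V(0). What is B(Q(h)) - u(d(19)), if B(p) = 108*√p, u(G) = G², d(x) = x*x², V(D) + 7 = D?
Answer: -47045881 + 648*√5 ≈ -4.7044e+7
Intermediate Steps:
V(D) = -7 + D
d(x) = x³
h = -7 (h = -7 + 0 = -7)
Q(O) = 117 - 9*O (Q(O) = -9*(O - 1*13) = -9*(O - 13) = -9*(-13 + O) = 117 - 9*O)
B(Q(h)) - u(d(19)) = 108*√(117 - 9*(-7)) - (19³)² = 108*√(117 + 63) - 1*6859² = 108*√180 - 1*47045881 = 108*(6*√5) - 47045881 = 648*√5 - 47045881 = -47045881 + 648*√5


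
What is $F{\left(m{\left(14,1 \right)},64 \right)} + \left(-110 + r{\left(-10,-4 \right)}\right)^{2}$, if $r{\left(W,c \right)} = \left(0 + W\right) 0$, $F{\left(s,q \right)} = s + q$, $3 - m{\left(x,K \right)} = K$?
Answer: $12166$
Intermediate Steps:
$m{\left(x,K \right)} = 3 - K$
$F{\left(s,q \right)} = q + s$
$r{\left(W,c \right)} = 0$ ($r{\left(W,c \right)} = W 0 = 0$)
$F{\left(m{\left(14,1 \right)},64 \right)} + \left(-110 + r{\left(-10,-4 \right)}\right)^{2} = \left(64 + \left(3 - 1\right)\right) + \left(-110 + 0\right)^{2} = \left(64 + \left(3 - 1\right)\right) + \left(-110\right)^{2} = \left(64 + 2\right) + 12100 = 66 + 12100 = 12166$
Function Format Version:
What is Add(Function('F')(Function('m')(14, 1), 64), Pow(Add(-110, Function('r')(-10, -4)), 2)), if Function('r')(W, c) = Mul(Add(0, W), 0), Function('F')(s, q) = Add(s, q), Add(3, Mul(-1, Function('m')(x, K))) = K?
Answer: 12166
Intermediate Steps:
Function('m')(x, K) = Add(3, Mul(-1, K))
Function('F')(s, q) = Add(q, s)
Function('r')(W, c) = 0 (Function('r')(W, c) = Mul(W, 0) = 0)
Add(Function('F')(Function('m')(14, 1), 64), Pow(Add(-110, Function('r')(-10, -4)), 2)) = Add(Add(64, Add(3, Mul(-1, 1))), Pow(Add(-110, 0), 2)) = Add(Add(64, Add(3, -1)), Pow(-110, 2)) = Add(Add(64, 2), 12100) = Add(66, 12100) = 12166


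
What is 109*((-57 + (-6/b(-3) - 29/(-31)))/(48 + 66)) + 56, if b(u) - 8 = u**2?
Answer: 61790/30039 ≈ 2.0570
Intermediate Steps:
b(u) = 8 + u**2
109*((-57 + (-6/b(-3) - 29/(-31)))/(48 + 66)) + 56 = 109*((-57 + (-6/(8 + (-3)**2) - 29/(-31)))/(48 + 66)) + 56 = 109*((-57 + (-6/(8 + 9) - 29*(-1/31)))/114) + 56 = 109*((-57 + (-6/17 + 29/31))*(1/114)) + 56 = 109*((-57 + 307/527)*(1/114)) + 56 = 109*(-29732/527*1/114) + 56 = 109*(-14866/30039) + 56 = -1620394/30039 + 56 = 61790/30039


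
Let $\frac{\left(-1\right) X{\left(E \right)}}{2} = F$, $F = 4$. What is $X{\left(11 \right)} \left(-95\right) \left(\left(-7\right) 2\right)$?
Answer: $-10640$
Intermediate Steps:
$X{\left(E \right)} = -8$ ($X{\left(E \right)} = \left(-2\right) 4 = -8$)
$X{\left(11 \right)} \left(-95\right) \left(\left(-7\right) 2\right) = \left(-8\right) \left(-95\right) \left(\left(-7\right) 2\right) = 760 \left(-14\right) = -10640$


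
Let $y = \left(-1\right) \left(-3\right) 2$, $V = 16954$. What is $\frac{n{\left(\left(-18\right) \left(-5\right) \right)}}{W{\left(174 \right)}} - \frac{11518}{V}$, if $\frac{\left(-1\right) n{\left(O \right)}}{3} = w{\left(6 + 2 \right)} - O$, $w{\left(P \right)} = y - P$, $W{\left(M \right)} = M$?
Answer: $\frac{222931}{245833} \approx 0.90684$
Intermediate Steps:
$y = 6$ ($y = 3 \cdot 2 = 6$)
$w{\left(P \right)} = 6 - P$
$n{\left(O \right)} = 6 + 3 O$ ($n{\left(O \right)} = - 3 \left(\left(6 - \left(6 + 2\right)\right) - O\right) = - 3 \left(\left(6 - 8\right) - O\right) = - 3 \left(-2 - O\right) = 6 + 3 O$)
$\frac{n{\left(\left(-18\right) \left(-5\right) \right)}}{W{\left(174 \right)}} - \frac{11518}{V} = \frac{6 + 3 \left(\left(-18\right) \left(-5\right)\right)}{174} - \frac{11518}{16954} = \left(6 + 3 \cdot 90\right) \frac{1}{174} - \frac{5759}{8477} = \left(6 + 270\right) \frac{1}{174} - \frac{5759}{8477} = 276 \cdot \frac{1}{174} - \frac{5759}{8477} = \frac{46}{29} - \frac{5759}{8477} = \frac{222931}{245833}$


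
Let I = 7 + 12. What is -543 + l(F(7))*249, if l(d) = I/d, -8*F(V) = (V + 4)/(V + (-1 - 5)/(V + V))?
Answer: -1782819/77 ≈ -23154.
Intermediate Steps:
I = 19
F(V) = -(4 + V)/(8*(V - 3/V)) (F(V) = -(V + 4)/(8*(V + (-1 - 5)/(V + V))) = -(4 + V)/(8*(V - 6*1/(2*V))) = -(4 + V)/(8*(V - 3/V)))
l(d) = 19/d
-543 + l(F(7))*249 = -543 + (19/((-1*7*(4 + 7)/(-24 + 8*7**2))))*249 = -543 + (19/((-1*7*11/(-24 + 8*49))))*249 = -543 + (19/((-1*7*11/(-24 + 392))))*249 = -543 + (19/((-1*7*11/368)))*249 = -543 + (19/((-1*7*1/368*11)))*249 = -543 + (19/(-77/368))*249 = -543 + (19*(-368/77))*249 = -543 - 6992/77*249 = -543 - 1741008/77 = -1782819/77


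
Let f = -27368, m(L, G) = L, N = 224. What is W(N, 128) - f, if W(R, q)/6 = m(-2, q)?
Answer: 27356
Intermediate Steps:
W(R, q) = -12 (W(R, q) = 6*(-2) = -12)
W(N, 128) - f = -12 - 1*(-27368) = -12 + 27368 = 27356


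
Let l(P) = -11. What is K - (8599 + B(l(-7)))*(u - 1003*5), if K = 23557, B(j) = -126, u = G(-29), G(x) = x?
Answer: 42761369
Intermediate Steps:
u = -29
K - (8599 + B(l(-7)))*(u - 1003*5) = 23557 - (8599 - 126)*(-29 - 1003*5) = 23557 - 8473*(-29 - 5015) = 23557 - 8473*(-5044) = 23557 - 1*(-42737812) = 23557 + 42737812 = 42761369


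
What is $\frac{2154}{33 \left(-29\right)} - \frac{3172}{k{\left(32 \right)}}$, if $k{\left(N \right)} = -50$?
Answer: $\frac{487984}{7975} \approx 61.189$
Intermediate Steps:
$\frac{2154}{33 \left(-29\right)} - \frac{3172}{k{\left(32 \right)}} = \frac{2154}{33 \left(-29\right)} - \frac{3172}{-50} = \frac{2154}{-957} - - \frac{1586}{25} = 2154 \left(- \frac{1}{957}\right) + \frac{1586}{25} = - \frac{718}{319} + \frac{1586}{25} = \frac{487984}{7975}$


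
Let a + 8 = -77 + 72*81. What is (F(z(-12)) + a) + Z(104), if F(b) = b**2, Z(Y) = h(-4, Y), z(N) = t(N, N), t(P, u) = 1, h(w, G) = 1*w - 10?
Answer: 5734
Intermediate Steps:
a = 5747 (a = -8 + (-77 + 72*81) = -8 + (-77 + 5832) = -8 + 5755 = 5747)
h(w, G) = -10 + w (h(w, G) = w - 10 = -10 + w)
z(N) = 1
Z(Y) = -14 (Z(Y) = -10 - 4 = -14)
(F(z(-12)) + a) + Z(104) = (1**2 + 5747) - 14 = (1 + 5747) - 14 = 5748 - 14 = 5734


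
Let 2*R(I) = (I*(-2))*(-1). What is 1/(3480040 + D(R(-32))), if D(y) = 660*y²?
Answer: 1/4155880 ≈ 2.4062e-7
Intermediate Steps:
R(I) = I (R(I) = ((I*(-2))*(-1))/2 = (-2*I*(-1))/2 = (2*I)/2 = I)
1/(3480040 + D(R(-32))) = 1/(3480040 + 660*(-32)²) = 1/(3480040 + 660*1024) = 1/(3480040 + 675840) = 1/4155880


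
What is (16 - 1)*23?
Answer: 345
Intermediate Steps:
(16 - 1)*23 = 15*23 = 345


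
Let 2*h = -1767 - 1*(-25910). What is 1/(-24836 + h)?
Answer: -2/25529 ≈ -7.8342e-5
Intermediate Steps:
h = 24143/2 (h = (-1767 - 1*(-25910))/2 = (-1767 + 25910)/2 = (1/2)*24143 = 24143/2 ≈ 12072.)
1/(-24836 + h) = 1/(-24836 + 24143/2) = 1/(-25529/2) = -2/25529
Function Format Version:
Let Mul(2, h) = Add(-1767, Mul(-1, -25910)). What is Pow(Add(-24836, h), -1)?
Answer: Rational(-2, 25529) ≈ -7.8342e-5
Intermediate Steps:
h = Rational(24143, 2) (h = Mul(Rational(1, 2), Add(-1767, Mul(-1, -25910))) = Mul(Rational(1, 2), Add(-1767, 25910)) = Mul(Rational(1, 2), 24143) = Rational(24143, 2) ≈ 12072.)
Pow(Add(-24836, h), -1) = Pow(Add(-24836, Rational(24143, 2)), -1) = Pow(Rational(-25529, 2), -1) = Rational(-2, 25529)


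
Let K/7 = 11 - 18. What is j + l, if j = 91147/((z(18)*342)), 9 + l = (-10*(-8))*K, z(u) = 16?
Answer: -21408341/5472 ≈ -3912.3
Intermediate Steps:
K = -49 (K = 7*(11 - 18) = 7*(-7) = -49)
l = -3929 (l = -9 - 10*(-8)*(-49) = -9 + 80*(-49) = -9 - 3920 = -3929)
j = 91147/5472 (j = 91147/((16*342)) = 91147/5472 ≈ 16.657)
j + l = 91147/5472 - 3929 = -21408341/5472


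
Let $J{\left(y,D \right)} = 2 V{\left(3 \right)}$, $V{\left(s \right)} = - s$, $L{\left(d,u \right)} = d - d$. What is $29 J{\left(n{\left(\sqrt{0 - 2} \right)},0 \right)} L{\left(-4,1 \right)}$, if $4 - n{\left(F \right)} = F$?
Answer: $0$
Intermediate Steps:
$L{\left(d,u \right)} = 0$
$n{\left(F \right)} = 4 - F$
$J{\left(y,D \right)} = -6$ ($J{\left(y,D \right)} = 2 \left(\left(-1\right) 3\right) = 2 \left(-3\right) = -6$)
$29 J{\left(n{\left(\sqrt{0 - 2} \right)},0 \right)} L{\left(-4,1 \right)} = 29 \left(-6\right) 0 = \left(-174\right) 0 = 0$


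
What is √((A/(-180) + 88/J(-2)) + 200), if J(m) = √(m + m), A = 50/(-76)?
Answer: √(10396990 - 2287296*I)/228 ≈ 14.227 - 1.5464*I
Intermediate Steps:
A = -25/38 (A = 50*(-1/76) = -25/38 ≈ -0.65790)
J(m) = √2*√m (J(m) = √(2*m) = √2*√m)
√((A/(-180) + 88/J(-2)) + 200) = √((-25/38/(-180) + 88/((√2*√(-2)))) + 200) = √((-25/38*(-1/180) + 88/((√2*(I*√2)))) + 200) = √((5/1368 + 88/((2*I))) + 200) = √((5/1368 + 88*(-I/2)) + 200) = √((5/1368 - 44*I) + 200) = √(273605/1368 - 44*I)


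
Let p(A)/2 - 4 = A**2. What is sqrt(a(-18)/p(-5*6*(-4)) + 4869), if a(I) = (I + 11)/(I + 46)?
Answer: sqrt(4040787299614)/28808 ≈ 69.778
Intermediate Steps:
a(I) = (11 + I)/(46 + I)
p(A) = 8 + 2*A**2
sqrt(a(-18)/p(-5*6*(-4)) + 4869) = sqrt(((11 - 18)/(46 - 18))/(8 + 2*(-5*6*(-4))**2) + 4869) = sqrt((-7/28)/(8 + 2*(-30*(-4))**2) + 4869) = sqrt(((1/28)*(-7))/(8 + 2*120**2) + 4869) = sqrt(-1/(4*(8 + 2*14400)) + 4869) = sqrt(-1/(4*(8 + 28800)) + 4869) = sqrt(-1/4/28808 + 4869) = sqrt(-1/4*1/28808 + 4869) = sqrt(-1/115232 + 4869) = sqrt(561064607/115232) = sqrt(4040787299614)/28808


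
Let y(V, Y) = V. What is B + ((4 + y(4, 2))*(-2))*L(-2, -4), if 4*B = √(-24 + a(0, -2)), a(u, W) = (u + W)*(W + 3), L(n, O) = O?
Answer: 64 + I*√26/4 ≈ 64.0 + 1.2748*I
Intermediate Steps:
a(u, W) = (3 + W)*(W + u) (a(u, W) = (W + u)*(3 + W) = (3 + W)*(W + u))
B = I*√26/4 (B = √(-24 + ((-2)² + 3*(-2) + 3*0 - 2*0))/4 = √(-24 + (4 - 6 + 0 + 0))/4 = √(-24 - 2)/4 = √(-26)/4 = (I*√26)/4 = I*√26/4 ≈ 1.2748*I)
B + ((4 + y(4, 2))*(-2))*L(-2, -4) = I*√26/4 + ((4 + 4)*(-2))*(-4) = I*√26/4 + (8*(-2))*(-4) = I*√26/4 - 16*(-4) = I*√26/4 + 64 = 64 + I*√26/4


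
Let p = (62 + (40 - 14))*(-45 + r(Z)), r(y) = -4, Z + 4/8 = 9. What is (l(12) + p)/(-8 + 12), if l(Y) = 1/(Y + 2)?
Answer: -60367/56 ≈ -1078.0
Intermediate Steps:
Z = 17/2 (Z = -1/2 + 9 = 17/2 ≈ 8.5000)
l(Y) = 1/(2 + Y)
p = -4312 (p = (62 + (40 - 14))*(-45 - 4) = (62 + 26)*(-49) = 88*(-49) = -4312)
(l(12) + p)/(-8 + 12) = (1/(2 + 12) - 4312)/(-8 + 12) = (1/14 - 4312)/4 = (1/4)*(-60367/14) = -60367/56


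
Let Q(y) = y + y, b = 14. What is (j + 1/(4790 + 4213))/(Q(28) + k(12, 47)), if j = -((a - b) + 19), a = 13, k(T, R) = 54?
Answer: -162053/990330 ≈ -0.16364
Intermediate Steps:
Q(y) = 2*y
j = -18 (j = -((13 - 1*14) + 19) = -((13 - 14) + 19) = -(-1 + 19) = -1*18 = -18)
(j + 1/(4790 + 4213))/(Q(28) + k(12, 47)) = (-18 + 1/(4790 + 4213))/(2*28 + 54) = (-18 + 1/9003)/(56 + 54) = (-18 + 1/9003)/110 = -162053/9003*1/110 = -162053/990330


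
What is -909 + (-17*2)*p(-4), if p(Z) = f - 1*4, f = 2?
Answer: -841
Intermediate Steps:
p(Z) = -2 (p(Z) = 2 - 1*4 = 2 - 4 = -2)
-909 + (-17*2)*p(-4) = -909 - 17*2*(-2) = -909 - 34*(-2) = -909 + 68 = -841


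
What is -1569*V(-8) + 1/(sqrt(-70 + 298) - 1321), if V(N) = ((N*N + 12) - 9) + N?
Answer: -161519085544/1744813 - 2*sqrt(57)/1744813 ≈ -92571.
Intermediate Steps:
V(N) = 3 + N + N**2 (V(N) = ((N**2 + 12) - 9) + N = ((12 + N**2) - 9) + N = (3 + N**2) + N = 3 + N + N**2)
-1569*V(-8) + 1/(sqrt(-70 + 298) - 1321) = -1569*(3 - 8 + (-8)**2) + 1/(sqrt(-70 + 298) - 1321) = -1569*(3 - 8 + 64) + 1/(sqrt(228) - 1321) = -1569*59 + 1/(2*sqrt(57) - 1321) = -92571 + 1/(-1321 + 2*sqrt(57))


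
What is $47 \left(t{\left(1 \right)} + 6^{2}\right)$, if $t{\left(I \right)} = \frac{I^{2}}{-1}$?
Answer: $1645$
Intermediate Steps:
$t{\left(I \right)} = - I^{2}$
$47 \left(t{\left(1 \right)} + 6^{2}\right) = 47 \left(- 1^{2} + 6^{2}\right) = 47 \left(\left(-1\right) 1 + 36\right) = 47 \left(-1 + 36\right) = 47 \cdot 35 = 1645$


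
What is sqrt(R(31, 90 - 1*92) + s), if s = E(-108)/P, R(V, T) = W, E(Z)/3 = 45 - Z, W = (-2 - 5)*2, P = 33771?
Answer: I*sqrt(1772358365)/11257 ≈ 3.7398*I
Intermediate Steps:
W = -14 (W = -7*2 = -14)
E(Z) = 135 - 3*Z (E(Z) = 3*(45 - Z) = 135 - 3*Z)
R(V, T) = -14
s = 153/11257 (s = (135 - 3*(-108))/33771 = (135 + 324)*(1/33771) = 459*(1/33771) = 153/11257 ≈ 0.013592)
sqrt(R(31, 90 - 1*92) + s) = sqrt(-14 + 153/11257) = sqrt(-157445/11257) = I*sqrt(1772358365)/11257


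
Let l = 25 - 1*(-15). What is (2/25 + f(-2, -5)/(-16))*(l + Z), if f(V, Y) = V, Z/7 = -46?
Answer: -5781/100 ≈ -57.810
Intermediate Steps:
Z = -322 (Z = 7*(-46) = -322)
l = 40 (l = 25 + 15 = 40)
(2/25 + f(-2, -5)/(-16))*(l + Z) = (2/25 - 2/(-16))*(40 - 322) = (2*(1/25) - 2*(-1/16))*(-282) = (2/25 + ⅛)*(-282) = (41/200)*(-282) = -5781/100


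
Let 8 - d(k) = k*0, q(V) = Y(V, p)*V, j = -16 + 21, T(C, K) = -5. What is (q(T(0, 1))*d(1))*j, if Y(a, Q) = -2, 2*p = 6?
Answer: 400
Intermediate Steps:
p = 3 (p = (½)*6 = 3)
j = 5
q(V) = -2*V
d(k) = 8 (d(k) = 8 - k*0 = 8 - 1*0 = 8 + 0 = 8)
(q(T(0, 1))*d(1))*j = (-2*(-5)*8)*5 = (10*8)*5 = 80*5 = 400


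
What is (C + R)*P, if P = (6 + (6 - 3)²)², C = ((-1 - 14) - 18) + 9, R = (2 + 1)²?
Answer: -3375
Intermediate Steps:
R = 9 (R = 3² = 9)
C = -24 (C = (-15 - 18) + 9 = -33 + 9 = -24)
P = 225 (P = (6 + 3²)² = (6 + 9)² = 15² = 225)
(C + R)*P = (-24 + 9)*225 = -15*225 = -3375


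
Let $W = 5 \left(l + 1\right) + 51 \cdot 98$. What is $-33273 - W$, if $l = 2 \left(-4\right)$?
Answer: $-38236$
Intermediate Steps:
$l = -8$
$W = 4963$ ($W = 5 \left(-8 + 1\right) + 51 \cdot 98 = 5 \left(-7\right) + 4998 = -35 + 4998 = 4963$)
$-33273 - W = -33273 - 4963 = -38236$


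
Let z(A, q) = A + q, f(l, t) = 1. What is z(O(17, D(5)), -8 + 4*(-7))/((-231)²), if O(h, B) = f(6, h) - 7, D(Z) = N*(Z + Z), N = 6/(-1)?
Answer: -2/2541 ≈ -0.00078709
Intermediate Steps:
N = -6 (N = 6*(-1) = -6)
D(Z) = -12*Z (D(Z) = -6*(Z + Z) = -12*Z)
O(h, B) = -6 (O(h, B) = 1 - 7 = -6)
z(O(17, D(5)), -8 + 4*(-7))/((-231)²) = (-6 + (-8 + 4*(-7)))/((-231)²) = (-6 + (-8 - 28))/53361 = (-6 - 36)*(1/53361) = -42*1/53361 = -2/2541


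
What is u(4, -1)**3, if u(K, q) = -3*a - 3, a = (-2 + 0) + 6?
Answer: -3375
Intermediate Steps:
a = 4 (a = -2 + 6 = 4)
u(K, q) = -15 (u(K, q) = -3*4 - 3 = -12 - 3 = -15)
u(4, -1)**3 = (-15)**3 = -3375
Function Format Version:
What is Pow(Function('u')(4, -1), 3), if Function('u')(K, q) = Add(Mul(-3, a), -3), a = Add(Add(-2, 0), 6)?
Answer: -3375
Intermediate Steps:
a = 4 (a = Add(-2, 6) = 4)
Function('u')(K, q) = -15 (Function('u')(K, q) = Add(Mul(-3, 4), -3) = Add(-12, -3) = -15)
Pow(Function('u')(4, -1), 3) = Pow(-15, 3) = -3375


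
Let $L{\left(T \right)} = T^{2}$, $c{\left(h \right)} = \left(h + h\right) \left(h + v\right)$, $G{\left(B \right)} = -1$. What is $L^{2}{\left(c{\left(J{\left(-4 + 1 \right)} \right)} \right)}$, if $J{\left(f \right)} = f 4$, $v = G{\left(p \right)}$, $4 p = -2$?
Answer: $9475854336$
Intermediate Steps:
$p = - \frac{1}{2}$ ($p = \frac{1}{4} \left(-2\right) = - \frac{1}{2} \approx -0.5$)
$v = -1$
$J{\left(f \right)} = 4 f$
$c{\left(h \right)} = 2 h \left(-1 + h\right)$ ($c{\left(h \right)} = \left(h + h\right) \left(h - 1\right) = 2 h \left(-1 + h\right)$)
$L^{2}{\left(c{\left(J{\left(-4 + 1 \right)} \right)} \right)} = \left(\left(2 \cdot 4 \left(-4 + 1\right) \left(-1 + 4 \left(-4 + 1\right)\right)\right)^{2}\right)^{2} = \left(\left(2 \cdot 4 \left(-3\right) \left(-1 + 4 \left(-3\right)\right)\right)^{2}\right)^{2} = \left(\left(2 \left(-12\right) \left(-1 - 12\right)\right)^{2}\right)^{2} = \left(\left(2 \left(-12\right) \left(-13\right)\right)^{2}\right)^{2} = \left(312^{2}\right)^{2} = 97344^{2} = 9475854336$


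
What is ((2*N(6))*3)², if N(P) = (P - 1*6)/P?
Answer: 0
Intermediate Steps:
N(P) = (-6 + P)/P (N(P) = (P - 6)/P = (-6 + P)/P)
((2*N(6))*3)² = ((2*((-6 + 6)/6))*3)² = ((2*((⅙)*0))*3)² = ((2*0)*3)² = (0*3)² = 0² = 0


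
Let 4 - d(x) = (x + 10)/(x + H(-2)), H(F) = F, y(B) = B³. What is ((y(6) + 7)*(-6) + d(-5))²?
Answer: 87104889/49 ≈ 1.7777e+6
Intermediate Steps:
d(x) = 4 - (10 + x)/(-2 + x) (d(x) = 4 - (x + 10)/(x - 2) = 4 - (10 + x)/(-2 + x))
((y(6) + 7)*(-6) + d(-5))² = ((6³ + 7)*(-6) + 3*(-6 - 5)/(-2 - 5))² = ((216 + 7)*(-6) + 3*(-11)/(-7))² = (223*(-6) + 3*(-⅐)*(-11))² = (-1338 + 33/7)² = (-9333/7)² = 87104889/49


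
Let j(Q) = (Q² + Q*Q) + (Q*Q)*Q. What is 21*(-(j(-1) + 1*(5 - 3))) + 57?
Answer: -6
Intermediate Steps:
j(Q) = Q³ + 2*Q² (j(Q) = (Q² + Q²) + Q²*Q = 2*Q² + Q³ = Q³ + 2*Q²)
21*(-(j(-1) + 1*(5 - 3))) + 57 = 21*(-((-1)²*(2 - 1) + 1*(5 - 3))) + 57 = 21*(-(1*1 + 1*2)) + 57 = 21*(-(1 + 2)) + 57 = 21*(-1*3) + 57 = 21*(-3) + 57 = -63 + 57 = -6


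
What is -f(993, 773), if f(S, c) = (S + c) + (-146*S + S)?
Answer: 142219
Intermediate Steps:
f(S, c) = c - 144*S (f(S, c) = (S + c) - 145*S = c - 144*S)
-f(993, 773) = -(773 - 144*993) = -(773 - 142992) = -1*(-142219) = 142219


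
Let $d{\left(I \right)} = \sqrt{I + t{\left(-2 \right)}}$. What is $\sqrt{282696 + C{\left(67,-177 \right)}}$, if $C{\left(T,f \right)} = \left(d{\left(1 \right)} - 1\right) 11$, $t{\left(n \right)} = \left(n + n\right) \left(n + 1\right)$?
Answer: $\sqrt{282685 + 11 \sqrt{5}} \approx 531.7$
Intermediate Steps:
$t{\left(n \right)} = 2 n \left(1 + n\right)$
$d{\left(I \right)} = \sqrt{4 + I}$ ($d{\left(I \right)} = \sqrt{I + 2 \left(-2\right) \left(1 - 2\right)} = \sqrt{I + 2 \left(-2\right) \left(-1\right)} = \sqrt{I + 4} = \sqrt{4 + I}$)
$C{\left(T,f \right)} = -11 + 11 \sqrt{5}$ ($C{\left(T,f \right)} = \left(\sqrt{4 + 1} - 1\right) 11 = \left(\sqrt{5} - 1\right) 11 = \left(-1 + \sqrt{5}\right) 11 = -11 + 11 \sqrt{5}$)
$\sqrt{282696 + C{\left(67,-177 \right)}} = \sqrt{282696 - \left(11 - 11 \sqrt{5}\right)} = \sqrt{282685 + 11 \sqrt{5}}$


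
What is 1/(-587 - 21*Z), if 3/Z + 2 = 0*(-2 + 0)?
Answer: -2/1111 ≈ -0.0018002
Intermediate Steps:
Z = -3/2 (Z = 3/(-2 + 0*(-2 + 0)) = 3/(-2 + 0*(-2)) = 3/(-2 + 0) = 3/(-2) = 3*(-½) = -3/2 ≈ -1.5000)
1/(-587 - 21*Z) = 1/(-587 - 21*(-3/2)) = 1/(-587 + 63/2) = 1/(-1111/2) = -2/1111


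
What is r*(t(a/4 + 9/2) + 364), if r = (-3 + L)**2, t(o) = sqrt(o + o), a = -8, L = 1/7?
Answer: 20800/7 + 400*sqrt(5)/49 ≈ 2989.7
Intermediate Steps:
L = 1/7 ≈ 0.14286
t(o) = sqrt(2)*sqrt(o) (t(o) = sqrt(2*o) = sqrt(2)*sqrt(o))
r = 400/49 (r = (-3 + 1/7)**2 = (-20/7)**2 = 400/49 ≈ 8.1633)
r*(t(a/4 + 9/2) + 364) = 400*(sqrt(2)*sqrt(-8/4 + 9/2) + 364)/49 = 400*(sqrt(2)*sqrt(-8*1/4 + 9*(1/2)) + 364)/49 = 400*(sqrt(2)*sqrt(-2 + 9/2) + 364)/49 = 400*(sqrt(2)*sqrt(5/2) + 364)/49 = 400*(sqrt(2)*(sqrt(10)/2) + 364)/49 = 400*(sqrt(5) + 364)/49 = 400*(364 + sqrt(5))/49 = 20800/7 + 400*sqrt(5)/49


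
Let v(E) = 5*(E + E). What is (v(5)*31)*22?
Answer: 34100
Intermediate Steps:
v(E) = 10*E (v(E) = 5*(2*E) = 10*E)
(v(5)*31)*22 = ((10*5)*31)*22 = (50*31)*22 = 1550*22 = 34100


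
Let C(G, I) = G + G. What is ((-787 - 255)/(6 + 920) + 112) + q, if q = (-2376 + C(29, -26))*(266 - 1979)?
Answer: 1838501177/463 ≈ 3.9708e+6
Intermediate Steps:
C(G, I) = 2*G
q = 3970734 (q = (-2376 + 2*29)*(266 - 1979) = (-2376 + 58)*(-1713) = -2318*(-1713) = 3970734)
((-787 - 255)/(6 + 920) + 112) + q = ((-787 - 255)/(6 + 920) + 112) + 3970734 = (-1042/926 + 112) + 3970734 = (-1042*1/926 + 112) + 3970734 = (-521/463 + 112) + 3970734 = 51335/463 + 3970734 = 1838501177/463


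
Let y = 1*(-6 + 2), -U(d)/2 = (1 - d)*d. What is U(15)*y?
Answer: -1680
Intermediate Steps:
U(d) = -2*d*(1 - d) (U(d) = -2*(1 - d)*d = -2*d*(1 - d))
y = -4 (y = 1*(-4) = -4)
U(15)*y = (2*15*(-1 + 15))*(-4) = (2*15*14)*(-4) = 420*(-4) = -1680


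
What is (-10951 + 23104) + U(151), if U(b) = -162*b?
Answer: -12309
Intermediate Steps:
(-10951 + 23104) + U(151) = (-10951 + 23104) - 162*151 = 12153 - 24462 = -12309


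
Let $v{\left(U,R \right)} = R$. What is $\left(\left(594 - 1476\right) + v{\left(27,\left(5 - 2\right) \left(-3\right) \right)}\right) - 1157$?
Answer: $-2048$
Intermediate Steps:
$\left(\left(594 - 1476\right) + v{\left(27,\left(5 - 2\right) \left(-3\right) \right)}\right) - 1157 = \left(\left(594 - 1476\right) + \left(5 - 2\right) \left(-3\right)\right) - 1157 = \left(-882 + 3 \left(-3\right)\right) - 1157 = \left(-882 - 9\right) - 1157 = -891 - 1157 = -2048$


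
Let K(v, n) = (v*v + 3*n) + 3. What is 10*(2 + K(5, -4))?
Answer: 180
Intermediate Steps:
K(v, n) = 3 + v² + 3*n (K(v, n) = (v² + 3*n) + 3 = 3 + v² + 3*n)
10*(2 + K(5, -4)) = 10*(2 + (3 + 5² + 3*(-4))) = 10*(2 + (3 + 25 - 12)) = 10*(2 + 16) = 10*18 = 180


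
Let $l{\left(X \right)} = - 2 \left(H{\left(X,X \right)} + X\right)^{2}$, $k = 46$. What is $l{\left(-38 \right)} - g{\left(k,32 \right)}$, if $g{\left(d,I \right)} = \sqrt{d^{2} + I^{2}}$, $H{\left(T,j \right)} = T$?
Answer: $-11552 - 2 \sqrt{785} \approx -11608.0$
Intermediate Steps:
$l{\left(X \right)} = - 8 X^{2}$ ($l{\left(X \right)} = - 2 \left(X + X\right)^{2} = - 2 \left(2 X\right)^{2} = - 2 \cdot 4 X^{2} = - 8 X^{2}$)
$g{\left(d,I \right)} = \sqrt{I^{2} + d^{2}}$
$l{\left(-38 \right)} - g{\left(k,32 \right)} = - 8 \left(-38\right)^{2} - \sqrt{32^{2} + 46^{2}} = \left(-8\right) 1444 - \sqrt{1024 + 2116} = -11552 - \sqrt{3140} = -11552 - 2 \sqrt{785}$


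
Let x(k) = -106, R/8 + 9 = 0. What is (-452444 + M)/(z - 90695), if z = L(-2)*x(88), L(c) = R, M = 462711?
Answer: -10267/83063 ≈ -0.12361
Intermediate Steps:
R = -72 (R = -72 + 8*0 = -72 + 0 = -72)
L(c) = -72
z = 7632 (z = -72*(-106) = 7632)
(-452444 + M)/(z - 90695) = (-452444 + 462711)/(7632 - 90695) = 10267/(-83063) = 10267*(-1/83063) = -10267/83063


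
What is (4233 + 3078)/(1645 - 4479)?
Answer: -7311/2834 ≈ -2.5797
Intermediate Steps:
(4233 + 3078)/(1645 - 4479) = 7311/(-2834) = 7311*(-1/2834) = -7311/2834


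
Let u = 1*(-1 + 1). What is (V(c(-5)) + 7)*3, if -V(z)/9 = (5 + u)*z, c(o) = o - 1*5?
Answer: 1371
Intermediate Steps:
u = 0 (u = 1*0 = 0)
c(o) = -5 + o (c(o) = o - 5 = -5 + o)
V(z) = -45*z (V(z) = -9*(5 + 0)*z = -45*z)
(V(c(-5)) + 7)*3 = (-45*(-5 - 5) + 7)*3 = (-45*(-10) + 7)*3 = (450 + 7)*3 = 457*3 = 1371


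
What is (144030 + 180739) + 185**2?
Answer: 358994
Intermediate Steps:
(144030 + 180739) + 185**2 = 324769 + 34225 = 358994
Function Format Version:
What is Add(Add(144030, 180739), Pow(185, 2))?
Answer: 358994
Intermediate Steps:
Add(Add(144030, 180739), Pow(185, 2)) = Add(324769, 34225) = 358994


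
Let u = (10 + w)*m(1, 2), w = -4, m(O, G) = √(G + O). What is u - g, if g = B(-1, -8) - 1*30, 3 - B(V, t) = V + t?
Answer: 18 + 6*√3 ≈ 28.392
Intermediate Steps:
B(V, t) = 3 - V - t (B(V, t) = 3 - (V + t) = 3 + (-V - t) = 3 - V - t)
g = -18 (g = (3 - 1*(-1) - 1*(-8)) - 1*30 = (3 + 1 + 8) - 30 = 12 - 30 = -18)
u = 6*√3 (u = (10 - 4)*√(2 + 1) = 6*√3 ≈ 10.392)
u - g = 6*√3 - 1*(-18) = 6*√3 + 18 = 18 + 6*√3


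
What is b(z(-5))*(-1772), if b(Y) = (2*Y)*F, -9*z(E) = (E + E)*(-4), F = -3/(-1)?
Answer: 141760/3 ≈ 47253.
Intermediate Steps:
F = 3 (F = -3*(-1) = 3)
z(E) = 8*E/9 (z(E) = -(E + E)*(-4)/9 = -2*E*(-4)/9 = -(-8)*E/9 = 8*E/9)
b(Y) = 6*Y (b(Y) = (2*Y)*3 = 6*Y)
b(z(-5))*(-1772) = (6*((8/9)*(-5)))*(-1772) = (6*(-40/9))*(-1772) = -80/3*(-1772) = 141760/3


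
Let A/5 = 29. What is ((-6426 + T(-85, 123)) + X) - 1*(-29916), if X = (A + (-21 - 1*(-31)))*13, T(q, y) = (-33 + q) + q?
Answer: 25302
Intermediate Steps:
A = 145 (A = 5*29 = 145)
T(q, y) = -33 + 2*q
X = 2015 (X = (145 + (-21 - 1*(-31)))*13 = (145 + (-21 + 31))*13 = (145 + 10)*13 = 155*13 = 2015)
((-6426 + T(-85, 123)) + X) - 1*(-29916) = ((-6426 + (-33 + 2*(-85))) + 2015) - 1*(-29916) = ((-6426 + (-33 - 170)) + 2015) + 29916 = ((-6426 - 203) + 2015) + 29916 = (-6629 + 2015) + 29916 = -4614 + 29916 = 25302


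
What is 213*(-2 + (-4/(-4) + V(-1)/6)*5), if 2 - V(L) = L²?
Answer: 1633/2 ≈ 816.50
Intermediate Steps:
V(L) = 2 - L²
213*(-2 + (-4/(-4) + V(-1)/6)*5) = 213*(-2 + (-4/(-4) + (2 - 1*(-1)²)/6)*5) = 213*(-2 + (-4*(-¼) + (2 - 1*1)*(⅙))*5) = 213*(-2 + (1 + (2 - 1)*(⅙))*5) = 213*(-2 + (1 + 1*(⅙))*5) = 213*(-2 + (1 + ⅙)*5) = 213*(-2 + (7/6)*5) = 213*(-2 + 35/6) = 213*(23/6) = 1633/2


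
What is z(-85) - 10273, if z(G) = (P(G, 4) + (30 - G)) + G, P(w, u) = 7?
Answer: -10236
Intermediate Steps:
z(G) = 37 (z(G) = (7 + (30 - G)) + G = (37 - G) + G = 37)
z(-85) - 10273 = 37 - 10273 = -10236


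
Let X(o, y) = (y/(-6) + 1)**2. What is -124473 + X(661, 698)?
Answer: -1000541/9 ≈ -1.1117e+5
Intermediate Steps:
X(o, y) = (1 - y/6)**2 (X(o, y) = (y*(-1/6) + 1)**2 = (-y/6 + 1)**2 = (1 - y/6)**2)
-124473 + X(661, 698) = -124473 + (-6 + 698)**2/36 = -124473 + (1/36)*692**2 = -124473 + (1/36)*478864 = -124473 + 119716/9 = -1000541/9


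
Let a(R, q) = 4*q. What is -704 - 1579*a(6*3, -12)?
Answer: 75088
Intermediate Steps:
-704 - 1579*a(6*3, -12) = -704 - 6316*(-12) = -704 - 1579*(-48) = -704 + 75792 = 75088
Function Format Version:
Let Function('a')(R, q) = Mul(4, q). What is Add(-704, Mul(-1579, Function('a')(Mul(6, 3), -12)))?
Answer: 75088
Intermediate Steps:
Add(-704, Mul(-1579, Function('a')(Mul(6, 3), -12))) = Add(-704, Mul(-1579, Mul(4, -12))) = Add(-704, Mul(-1579, -48)) = Add(-704, 75792) = 75088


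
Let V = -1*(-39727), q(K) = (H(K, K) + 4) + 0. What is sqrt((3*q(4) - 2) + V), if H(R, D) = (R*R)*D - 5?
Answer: sqrt(39914) ≈ 199.78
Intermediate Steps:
H(R, D) = -5 + D*R**2 (H(R, D) = R**2*D - 5 = D*R**2 - 5 = -5 + D*R**2)
q(K) = -1 + K**3 (q(K) = ((-5 + K*K**2) + 4) + 0 = ((-5 + K**3) + 4) + 0 = (-1 + K**3) + 0 = -1 + K**3)
V = 39727
sqrt((3*q(4) - 2) + V) = sqrt((3*(-1 + 4**3) - 2) + 39727) = sqrt((3*(-1 + 64) - 2) + 39727) = sqrt((3*63 - 2) + 39727) = sqrt((189 - 2) + 39727) = sqrt(187 + 39727) = sqrt(39914)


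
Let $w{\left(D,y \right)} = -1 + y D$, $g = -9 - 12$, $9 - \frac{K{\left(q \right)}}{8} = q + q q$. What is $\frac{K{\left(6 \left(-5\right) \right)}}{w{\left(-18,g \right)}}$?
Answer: $- \frac{6888}{377} \approx -18.271$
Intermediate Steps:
$K{\left(q \right)} = 72 - 8 q - 8 q^{2}$ ($K{\left(q \right)} = 72 - 8 \left(q + q q\right) = 72 - 8 \left(q + q^{2}\right) = 72 - \left(8 q + 8 q^{2}\right) = 72 - 8 q - 8 q^{2}$)
$g = -21$ ($g = -9 - 12 = -21$)
$w{\left(D,y \right)} = -1 + D y$
$\frac{K{\left(6 \left(-5\right) \right)}}{w{\left(-18,g \right)}} = \frac{72 - 8 \cdot 6 \left(-5\right) - 8 \left(6 \left(-5\right)\right)^{2}}{-1 - -378} = \frac{72 - -240 - 8 \left(-30\right)^{2}}{-1 + 378} = \frac{72 + 240 - 7200}{377} = \left(72 + 240 - 7200\right) \frac{1}{377} = \left(-6888\right) \frac{1}{377} = - \frac{6888}{377}$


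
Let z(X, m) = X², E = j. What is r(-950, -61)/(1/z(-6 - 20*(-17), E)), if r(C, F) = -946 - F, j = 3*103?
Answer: -98727060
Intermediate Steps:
j = 309
E = 309
r(-950, -61)/(1/z(-6 - 20*(-17), E)) = (-946 - 1*(-61))/(1/((-6 - 20*(-17))²)) = (-946 + 61)/(1/((-6 + 340)²)) = -885*334² = -885/(1/111556) = -885/1/111556 = -885*111556 = -98727060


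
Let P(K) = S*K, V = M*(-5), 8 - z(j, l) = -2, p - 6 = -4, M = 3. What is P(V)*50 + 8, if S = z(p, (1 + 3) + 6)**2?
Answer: -74992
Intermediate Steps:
p = 2 (p = 6 - 4 = 2)
z(j, l) = 10 (z(j, l) = 8 - 1*(-2) = 8 + 2 = 10)
S = 100 (S = 10**2 = 100)
V = -15 (V = 3*(-5) = -15)
P(K) = 100*K
P(V)*50 + 8 = (100*(-15))*50 + 8 = -1500*50 + 8 = -75000 + 8 = -74992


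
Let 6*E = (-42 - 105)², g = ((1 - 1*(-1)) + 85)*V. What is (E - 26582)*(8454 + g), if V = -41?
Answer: -224611407/2 ≈ -1.1231e+8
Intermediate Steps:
g = -3567 (g = ((1 - 1*(-1)) + 85)*(-41) = ((1 + 1) + 85)*(-41) = (2 + 85)*(-41) = 87*(-41) = -3567)
E = 7203/2 (E = (-42 - 105)²/6 = (⅙)*(-147)² = (⅙)*21609 = 7203/2 ≈ 3601.5)
(E - 26582)*(8454 + g) = (7203/2 - 26582)*(8454 - 3567) = -45961/2*4887 = -224611407/2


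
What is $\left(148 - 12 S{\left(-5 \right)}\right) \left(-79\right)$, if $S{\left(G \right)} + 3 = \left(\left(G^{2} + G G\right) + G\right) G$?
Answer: $-227836$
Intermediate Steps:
$S{\left(G \right)} = -3 + G \left(G + 2 G^{2}\right)$ ($S{\left(G \right)} = -3 + \left(\left(G^{2} + G G\right) + G\right) G = -3 + \left(\left(G^{2} + G^{2}\right) + G\right) G = -3 + \left(2 G^{2} + G\right) G = -3 + \left(G + 2 G^{2}\right) G = -3 + G \left(G + 2 G^{2}\right)$)
$\left(148 - 12 S{\left(-5 \right)}\right) \left(-79\right) = \left(148 - 12 \left(-3 + \left(-5\right)^{2} + 2 \left(-5\right)^{3}\right)\right) \left(-79\right) = \left(148 - 12 \left(-3 + 25 + 2 \left(-125\right)\right)\right) \left(-79\right) = \left(148 - 12 \left(-3 + 25 - 250\right)\right) \left(-79\right) = \left(148 - -2736\right) \left(-79\right) = \left(148 + 2736\right) \left(-79\right) = 2884 \left(-79\right) = -227836$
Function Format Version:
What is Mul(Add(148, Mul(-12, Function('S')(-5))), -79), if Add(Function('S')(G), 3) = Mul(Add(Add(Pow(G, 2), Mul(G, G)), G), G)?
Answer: -227836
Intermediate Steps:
Function('S')(G) = Add(-3, Mul(G, Add(G, Mul(2, Pow(G, 2))))) (Function('S')(G) = Add(-3, Mul(Add(Add(Pow(G, 2), Mul(G, G)), G), G)) = Add(-3, Mul(Add(Add(Pow(G, 2), Pow(G, 2)), G), G)) = Add(-3, Mul(Add(Mul(2, Pow(G, 2)), G), G)) = Add(-3, Mul(Add(G, Mul(2, Pow(G, 2))), G)) = Add(-3, Mul(G, Add(G, Mul(2, Pow(G, 2))))))
Mul(Add(148, Mul(-12, Function('S')(-5))), -79) = Mul(Add(148, Mul(-12, Add(-3, Pow(-5, 2), Mul(2, Pow(-5, 3))))), -79) = Mul(Add(148, Mul(-12, Add(-3, 25, Mul(2, -125)))), -79) = Mul(Add(148, Mul(-12, Add(-3, 25, -250))), -79) = Mul(Add(148, Mul(-12, -228)), -79) = Mul(Add(148, 2736), -79) = Mul(2884, -79) = -227836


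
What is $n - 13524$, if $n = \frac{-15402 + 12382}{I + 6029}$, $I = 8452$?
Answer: $- \frac{195844064}{14481} \approx -13524.0$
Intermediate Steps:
$n = - \frac{3020}{14481}$ ($n = \frac{-15402 + 12382}{8452 + 6029} = - \frac{3020}{14481} \approx -0.20855$)
$n - 13524 = - \frac{3020}{14481} - 13524 = - \frac{195844064}{14481}$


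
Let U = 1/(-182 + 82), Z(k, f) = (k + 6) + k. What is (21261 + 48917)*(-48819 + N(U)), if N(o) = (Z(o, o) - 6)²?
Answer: -4282524692411/1250 ≈ -3.4260e+9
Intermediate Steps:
Z(k, f) = 6 + 2*k (Z(k, f) = (6 + k) + k = 6 + 2*k)
U = -1/100 (U = 1/(-100) = -1/100 ≈ -0.010000)
N(o) = 4*o² (N(o) = ((6 + 2*o) - 6)² = (2*o)² = 4*o²)
(21261 + 48917)*(-48819 + N(U)) = (21261 + 48917)*(-48819 + 4*(-1/100)²) = 70178*(-48819 + 4*(1/10000)) = 70178*(-48819 + 1/2500) = 70178*(-122047499/2500) = -4282524692411/1250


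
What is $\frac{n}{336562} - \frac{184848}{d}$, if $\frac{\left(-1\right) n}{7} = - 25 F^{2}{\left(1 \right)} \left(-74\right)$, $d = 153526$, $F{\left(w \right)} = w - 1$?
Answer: $- \frac{92424}{76763} \approx -1.204$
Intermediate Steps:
$F{\left(w \right)} = -1 + w$ ($F{\left(w \right)} = w - 1 = -1 + w$)
$n = 0$ ($n = - 7 - 25 \left(-1 + 1\right)^{2} \left(-74\right) = - 7 - 25 \cdot 0^{2} \left(-74\right) = - 7 \left(-25\right) 0 \left(-74\right) = - 7 \cdot 0 \left(-74\right) = \left(-7\right) 0 = 0$)
$\frac{n}{336562} - \frac{184848}{d} = \frac{0}{336562} - \frac{184848}{153526} = 0 \cdot \frac{1}{336562} - \frac{92424}{76763} = 0 - \frac{92424}{76763} = - \frac{92424}{76763}$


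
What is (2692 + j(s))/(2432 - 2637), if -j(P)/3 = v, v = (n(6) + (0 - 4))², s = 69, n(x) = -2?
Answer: -2584/205 ≈ -12.605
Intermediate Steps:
v = 36 (v = (-2 + (0 - 4))² = (-2 - 4)² = (-6)² = 36)
j(P) = -108 (j(P) = -3*36 = -108)
(2692 + j(s))/(2432 - 2637) = (2692 - 108)/(2432 - 2637) = 2584/(-205) = 2584*(-1/205) = -2584/205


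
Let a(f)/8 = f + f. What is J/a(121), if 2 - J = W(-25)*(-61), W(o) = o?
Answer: -1523/1936 ≈ -0.78667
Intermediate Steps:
a(f) = 16*f (a(f) = 8*(f + f) = 8*(2*f) = 16*f)
J = -1523 (J = 2 - (-25)*(-61) = 2 - 1*1525 = 2 - 1525 = -1523)
J/a(121) = -1523/(16*121) = -1523/1936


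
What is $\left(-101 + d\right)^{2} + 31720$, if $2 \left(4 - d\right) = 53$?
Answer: $\frac{187889}{4} \approx 46972.0$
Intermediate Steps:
$d = - \frac{45}{2}$ ($d = 4 - \frac{53}{2} = - \frac{45}{2} \approx -22.5$)
$\left(-101 + d\right)^{2} + 31720 = \left(-101 - \frac{45}{2}\right)^{2} + 31720 = \left(- \frac{247}{2}\right)^{2} + 31720 = \frac{61009}{4} + 31720 = \frac{187889}{4}$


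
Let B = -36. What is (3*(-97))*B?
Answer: 10476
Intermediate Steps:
(3*(-97))*B = (3*(-97))*(-36) = -291*(-36) = 10476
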